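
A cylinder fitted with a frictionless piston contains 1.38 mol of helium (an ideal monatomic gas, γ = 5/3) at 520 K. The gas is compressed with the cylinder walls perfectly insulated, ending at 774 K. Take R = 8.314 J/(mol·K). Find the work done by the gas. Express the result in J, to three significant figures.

W ≈ -4370 J

Adiabatic ⇒ Q = 0, so W_by = −ΔU = nCᵥ(T₁ − T₂).
Cᵥ = 3R/2 = 12.47 J/(mol·K).
W = (1.38)(12.47)(520 − 774) = -4371 J.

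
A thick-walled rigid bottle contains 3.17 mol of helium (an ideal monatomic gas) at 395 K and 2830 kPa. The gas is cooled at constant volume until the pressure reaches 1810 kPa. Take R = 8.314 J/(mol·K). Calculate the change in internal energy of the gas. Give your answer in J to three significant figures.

ΔU ≈ -5630 J

Constant volume ⇒ W = 0, so Q = ΔU = nCᵥΔT with Cᵥ = 3R/2 = 12.47 J/(mol·K).
At constant V, T₂/T₁ = P₂/P₁ ⇒ ΔT = T₁(P₂/P₁ − 1) = 395·(1810/2830 − 1) = -142.4 K.
ΔU = (3.17)(12.47)(-142.4) = -5628 J.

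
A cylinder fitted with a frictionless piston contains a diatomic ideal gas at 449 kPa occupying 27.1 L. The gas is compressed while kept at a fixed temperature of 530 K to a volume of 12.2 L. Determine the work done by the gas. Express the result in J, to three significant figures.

Isothermal: W = nRT ln(V₂/V₁) = P₁V₁ ln(V₂/V₁).
P₁V₁ = (449 kPa)(27.1 L) = 12168 J.
W = 12168 × ln(12.2/27.1) = 12168 × -0.7981
W_by_gas = -9711 J.

W ≈ -9710 J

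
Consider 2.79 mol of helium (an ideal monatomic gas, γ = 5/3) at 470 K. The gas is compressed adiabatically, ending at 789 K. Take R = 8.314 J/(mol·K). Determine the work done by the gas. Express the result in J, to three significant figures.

W ≈ -11100 J

Adiabatic ⇒ Q = 0, so W_by = −ΔU = nCᵥ(T₁ − T₂).
Cᵥ = 3R/2 = 12.47 J/(mol·K).
W = (2.79)(12.47)(470 − 789) = -11099 J.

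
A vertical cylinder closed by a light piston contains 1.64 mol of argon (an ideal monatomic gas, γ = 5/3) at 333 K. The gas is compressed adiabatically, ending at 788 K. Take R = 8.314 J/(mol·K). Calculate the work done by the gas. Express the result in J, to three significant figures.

Adiabatic ⇒ Q = 0, so W_by = −ΔU = nCᵥ(T₁ − T₂).
Cᵥ = 3R/2 = 12.47 J/(mol·K).
W = (1.64)(12.47)(333 − 788) = -9306 J.

W ≈ -9310 J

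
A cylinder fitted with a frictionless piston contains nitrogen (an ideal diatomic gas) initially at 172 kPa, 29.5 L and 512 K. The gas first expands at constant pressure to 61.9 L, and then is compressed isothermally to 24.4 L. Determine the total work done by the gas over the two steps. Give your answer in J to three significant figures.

W_total ≈ -4340 J

Step 1 (isobaric): W = PΔV = (172 kPa)(61.9 − 29.5 L) = 5573 J.
After step 1: P = 172 kPa, V = 61.9 L, T = 1074 K.
Step 2 (isothermal): W = P₁V₁ ln(V₂/V₁) = (10647) ln(24.4/61.9) = -9912 J.
W_total = 5573 − 9912 = -4339 J.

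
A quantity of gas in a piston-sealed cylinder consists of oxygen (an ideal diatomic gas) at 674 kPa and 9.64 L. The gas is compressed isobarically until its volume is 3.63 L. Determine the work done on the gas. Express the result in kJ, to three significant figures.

W ≈ 4.05 kJ

Isobaric: W = P ΔV.
W = (674 kPa)(3.63 − 9.64 L) = (674)(-6.01) = -4051 J.
Work on gas = −W_by = 4051 J.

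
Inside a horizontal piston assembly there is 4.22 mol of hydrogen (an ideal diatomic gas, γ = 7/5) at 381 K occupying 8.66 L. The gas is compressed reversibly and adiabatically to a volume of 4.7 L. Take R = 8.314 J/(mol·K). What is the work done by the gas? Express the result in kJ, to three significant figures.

Adiabatic: TV^(γ−1) = const with γ = 7/5.
T₂ = T₁ (V₁/V₂)^(γ−1) = 381 × (8.66/4.7)^0.4 = 381 × 1.277 = 486.5 K.
W_by = nCᵥ(T₁ − T₂) = (4.22)(20.79)(381 − 486.5) = -9255 J.

W ≈ -9.25 kJ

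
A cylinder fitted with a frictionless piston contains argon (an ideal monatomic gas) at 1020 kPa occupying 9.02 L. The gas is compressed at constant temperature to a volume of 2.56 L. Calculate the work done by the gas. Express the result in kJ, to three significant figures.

Isothermal: W = nRT ln(V₂/V₁) = P₁V₁ ln(V₂/V₁).
P₁V₁ = (1020 kPa)(9.02 L) = 9200 J.
W = 9200 × ln(2.56/9.02) = 9200 × -1.259
W_by_gas = -11587 J.

W ≈ -11.6 kJ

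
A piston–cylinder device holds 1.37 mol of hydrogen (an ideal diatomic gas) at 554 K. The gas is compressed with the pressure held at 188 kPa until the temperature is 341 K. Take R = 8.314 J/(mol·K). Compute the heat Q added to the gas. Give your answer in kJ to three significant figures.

Q ≈ -8.49 kJ

Isobaric: W = nRΔT = (1.37)(8.314)(-213) = -2426 J.
ΔU = nCᵥΔT with Cᵥ = 5R/2: ΔU = (1.37)(20.79)(-213) = -6065 J.
Q = ΔU + W = -6065 − 2426 = -8491 J.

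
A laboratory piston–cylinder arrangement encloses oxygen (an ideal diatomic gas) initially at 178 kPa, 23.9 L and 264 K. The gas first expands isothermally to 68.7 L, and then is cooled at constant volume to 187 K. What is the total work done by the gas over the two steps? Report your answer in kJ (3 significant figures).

W_total ≈ 4.49 kJ

Step 1 (isothermal): W = P₁V₁ ln(V₂/V₁) = (4254) ln(68.7/23.9) = 4492 J.
Step 2 (isochoric): W = 0 (constant volume).
W_total = 4492 + 0 = 4492 J.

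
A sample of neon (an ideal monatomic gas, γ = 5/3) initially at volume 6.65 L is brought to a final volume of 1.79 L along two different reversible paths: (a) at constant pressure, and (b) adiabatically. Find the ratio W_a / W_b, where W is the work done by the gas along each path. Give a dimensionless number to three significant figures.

Path (a) isobaric: W = P₁(V₂ − V₁) → W_a/(P₁V₁) = -0.7308.
Path (b) adiabatic: W = P₁V₁(1 − (V₁/V₂)^(γ−1))/(γ−1) → W_b/(P₁V₁) = -2.098.
W_a / W_b = -0.7308 / -2.098 = 0.3483.

W_a / W_b ≈ 0.348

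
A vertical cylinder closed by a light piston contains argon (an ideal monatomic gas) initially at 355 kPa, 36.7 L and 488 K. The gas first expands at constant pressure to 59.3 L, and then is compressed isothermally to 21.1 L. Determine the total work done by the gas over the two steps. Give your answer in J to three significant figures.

W_total ≈ -13700 J

Step 1 (isobaric): W = PΔV = (355 kPa)(59.3 − 36.7 L) = 8023 J.
After step 1: P = 355 kPa, V = 59.3 L, T = 788.5 K.
Step 2 (isothermal): W = P₁V₁ ln(V₂/V₁) = (21052) ln(21.1/59.3) = -21753 J.
W_total = 8023 − 21753 = -13730 J.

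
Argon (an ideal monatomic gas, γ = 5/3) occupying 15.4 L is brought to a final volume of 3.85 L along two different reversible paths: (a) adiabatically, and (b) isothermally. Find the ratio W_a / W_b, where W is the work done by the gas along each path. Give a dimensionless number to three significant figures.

Path (a) adiabatic: W = P₁V₁(1 − (V₁/V₂)^(γ−1))/(γ−1) → W_a/(P₁V₁) = -2.28.
Path (b) isothermal: W = P₁V₁ ln(V₂/V₁) → W_b/(P₁V₁) = -1.386.
W_a / W_b = -2.28 / -1.386 = 1.645.

W_a / W_b ≈ 1.64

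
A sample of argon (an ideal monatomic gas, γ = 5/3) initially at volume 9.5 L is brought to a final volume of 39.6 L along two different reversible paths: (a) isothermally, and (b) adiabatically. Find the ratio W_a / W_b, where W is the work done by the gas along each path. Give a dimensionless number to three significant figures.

Path (a) isothermal: W = P₁V₁ ln(V₂/V₁) → W_a/(P₁V₁) = 1.428.
Path (b) adiabatic: W = P₁V₁(1 − (V₁/V₂)^(γ−1))/(γ−1) → W_b/(P₁V₁) = 0.9209.
W_a / W_b = 1.428 / 0.9209 = 1.55.

W_a / W_b ≈ 1.55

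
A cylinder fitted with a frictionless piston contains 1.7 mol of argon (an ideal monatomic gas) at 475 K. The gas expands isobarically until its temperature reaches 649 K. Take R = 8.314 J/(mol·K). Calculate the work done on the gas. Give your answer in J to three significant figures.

Isobaric: W = P ΔV = nR ΔT.
W = (1.7)(8.314)(649 − 475) = 2459 J.
Work on gas = −W_by = -2459 J.

W ≈ -2460 J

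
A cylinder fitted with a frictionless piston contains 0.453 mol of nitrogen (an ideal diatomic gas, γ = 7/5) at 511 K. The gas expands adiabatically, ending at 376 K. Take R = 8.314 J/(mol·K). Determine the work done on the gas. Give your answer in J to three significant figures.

W ≈ -1270 J

Adiabatic ⇒ Q = 0, so W_by = −ΔU = nCᵥ(T₁ − T₂).
Cᵥ = 5R/2 = 20.79 J/(mol·K).
W = (0.453)(20.79)(511 − 376) = 1271 J.
Work on gas = −W_by = -1271 J.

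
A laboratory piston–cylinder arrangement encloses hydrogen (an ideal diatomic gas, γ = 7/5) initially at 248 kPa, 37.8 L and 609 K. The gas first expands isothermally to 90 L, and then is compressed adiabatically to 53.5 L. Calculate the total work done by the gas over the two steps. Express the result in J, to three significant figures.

Step 1 (isothermal): W = P₁V₁ ln(V₂/V₁) = (9374) ln(90/37.8) = 8132 J.
After step 1: P = 104.2 kPa, V = 90 L, T = 609 K.
Step 2 (adiabatic): W = (P₁V₁ − P₂V₂)/(γ−1) = (9374 − 11542)/0.4 = -5420 J.
W_total = 8132 − 5420 = 2712 J.

W_total ≈ 2710 J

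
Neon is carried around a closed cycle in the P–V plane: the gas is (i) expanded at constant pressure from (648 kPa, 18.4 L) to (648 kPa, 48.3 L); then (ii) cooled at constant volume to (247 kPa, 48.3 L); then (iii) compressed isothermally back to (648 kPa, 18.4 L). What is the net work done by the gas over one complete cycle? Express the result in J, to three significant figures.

Leg (i): W = PΔV = (648)(48.3 − 18.4) = 19375 J.
Leg (ii): W = 0.
Leg (iii): W = PᵢVᵢ ln(V_f/Vᵢ) = (11930) ln(18.4/48.3) = -11514 J.
W_net = 19375 − 11514 = 7862 J.

W_net ≈ 7860 J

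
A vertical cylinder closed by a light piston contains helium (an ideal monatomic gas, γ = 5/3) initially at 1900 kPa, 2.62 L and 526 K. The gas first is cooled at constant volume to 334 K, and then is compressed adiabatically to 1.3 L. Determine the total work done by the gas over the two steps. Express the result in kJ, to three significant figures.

Step 1 (isochoric): W = 0 (constant volume).
After step 1: P = 1206 kPa (V unchanged).
Step 2 (adiabatic): W = (P₁V₁ − P₂V₂)/(γ−1) = (3161 − 5043)/0.667 = -2824 J.
W_total = 0 − 2824 = -2824 J.

W_total ≈ -2.82 kJ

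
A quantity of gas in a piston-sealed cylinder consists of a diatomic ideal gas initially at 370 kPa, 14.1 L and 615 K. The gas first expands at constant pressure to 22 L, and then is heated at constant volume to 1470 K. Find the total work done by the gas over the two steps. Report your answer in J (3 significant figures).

W_total ≈ 2920 J

Step 1 (isobaric): W = PΔV = (370 kPa)(22 − 14.1 L) = 2923 J.
Step 2 (isochoric): W = 0 (constant volume).
W_total = 2923 + 0 = 2923 J.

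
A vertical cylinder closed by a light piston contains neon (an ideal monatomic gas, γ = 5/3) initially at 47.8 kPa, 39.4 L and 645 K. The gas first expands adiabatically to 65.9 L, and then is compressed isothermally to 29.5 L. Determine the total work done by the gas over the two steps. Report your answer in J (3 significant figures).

Step 1 (adiabatic): W = (P₁V₁ − P₂V₂)/(γ−1) = (1883 − 1337)/0.667 = 820.1 J.
After step 1: P = 20.28 kPa, V = 65.9 L, T = 457.8 K.
Step 2 (isothermal): W = P₁V₁ ln(V₂/V₁) = (1337) ln(29.5/65.9) = -1074 J.
W_total = 820.1 − 1074 = -254.2 J.

W_total ≈ -254 J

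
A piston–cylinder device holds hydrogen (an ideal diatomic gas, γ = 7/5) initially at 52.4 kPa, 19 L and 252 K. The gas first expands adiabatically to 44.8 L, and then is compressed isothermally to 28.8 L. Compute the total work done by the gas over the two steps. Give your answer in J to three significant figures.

Step 1 (adiabatic): W = (P₁V₁ − P₂V₂)/(γ−1) = (995.6 − 706.4)/0.4 = 722.9 J.
After step 1: P = 15.77 kPa, V = 44.8 L, T = 178.8 K.
Step 2 (isothermal): W = P₁V₁ ln(V₂/V₁) = (706.4) ln(28.8/44.8) = -312.1 J.
W_total = 722.9 − 312.1 = 410.8 J.

W_total ≈ 411 J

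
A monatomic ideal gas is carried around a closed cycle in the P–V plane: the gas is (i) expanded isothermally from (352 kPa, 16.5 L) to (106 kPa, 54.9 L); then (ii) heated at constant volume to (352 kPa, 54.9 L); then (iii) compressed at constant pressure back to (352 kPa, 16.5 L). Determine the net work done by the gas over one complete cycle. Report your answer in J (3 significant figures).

W_net ≈ -6530 J

Leg (i): W = PᵢVᵢ ln(V_f/Vᵢ) = (5808) ln(54.9/16.5) = 6982 J.
Leg (ii): W = 0.
Leg (iii): W = PΔV = (352)(16.5 − 54.9) = -13517 J.
W_net = 6982 − 13517 = -6535 J.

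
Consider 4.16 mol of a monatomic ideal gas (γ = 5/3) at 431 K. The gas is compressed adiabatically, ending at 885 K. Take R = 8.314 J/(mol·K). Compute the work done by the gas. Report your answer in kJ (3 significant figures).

W ≈ -23.6 kJ

Adiabatic ⇒ Q = 0, so W_by = −ΔU = nCᵥ(T₁ − T₂).
Cᵥ = 3R/2 = 12.47 J/(mol·K).
W = (4.16)(12.47)(431 − 885) = -23553 J.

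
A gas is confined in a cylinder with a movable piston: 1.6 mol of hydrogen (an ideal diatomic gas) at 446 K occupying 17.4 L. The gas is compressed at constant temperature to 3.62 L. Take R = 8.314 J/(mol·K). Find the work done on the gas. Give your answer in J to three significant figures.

Isothermal: W = nRT ln(V₂/V₁).
W = (1.6)(8.314)(446) × ln(3.62/17.4)
  = 5933 × -1.57
W_by_gas = -9315 J; work on gas = −W_by = 9315 J.

W ≈ 9310 J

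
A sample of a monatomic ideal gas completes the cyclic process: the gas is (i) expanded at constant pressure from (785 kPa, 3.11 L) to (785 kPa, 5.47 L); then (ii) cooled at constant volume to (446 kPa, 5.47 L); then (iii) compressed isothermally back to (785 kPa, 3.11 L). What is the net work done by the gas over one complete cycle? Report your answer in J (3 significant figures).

Leg (i): W = PΔV = (785)(5.47 − 3.11) = 1853 J.
Leg (ii): W = 0.
Leg (iii): W = PᵢVᵢ ln(V_f/Vᵢ) = (2440) ln(3.11/5.47) = -1378 J.
W_net = 1853 − 1378 = 475.1 J.

W_net ≈ 475 J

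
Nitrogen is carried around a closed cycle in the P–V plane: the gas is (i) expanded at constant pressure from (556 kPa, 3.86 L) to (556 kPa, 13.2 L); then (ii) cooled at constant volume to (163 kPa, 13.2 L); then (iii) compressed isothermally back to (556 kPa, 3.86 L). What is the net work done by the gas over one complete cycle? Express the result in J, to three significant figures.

W_net ≈ 2550 J

Leg (i): W = PΔV = (556)(13.2 − 3.86) = 5193 J.
Leg (ii): W = 0.
Leg (iii): W = PᵢVᵢ ln(V_f/Vᵢ) = (2152) ln(3.86/13.2) = -2645 J.
W_net = 5193 − 2645 = 2548 J.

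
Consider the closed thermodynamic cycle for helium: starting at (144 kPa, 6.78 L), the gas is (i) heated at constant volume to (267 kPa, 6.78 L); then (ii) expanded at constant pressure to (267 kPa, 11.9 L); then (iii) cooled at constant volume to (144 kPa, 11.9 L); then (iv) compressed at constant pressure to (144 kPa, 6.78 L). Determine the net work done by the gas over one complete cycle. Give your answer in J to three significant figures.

W_net ≈ 630 J

Constant-volume legs do no work.
W(ii) = (267)(11.9 − 6.78) = 1367 J; W(iv) = (144)(6.78 − 11.9) = -737.3 J.
W_net = 1367 − 737.3 = 629.8 J (the clockwise enclosed area).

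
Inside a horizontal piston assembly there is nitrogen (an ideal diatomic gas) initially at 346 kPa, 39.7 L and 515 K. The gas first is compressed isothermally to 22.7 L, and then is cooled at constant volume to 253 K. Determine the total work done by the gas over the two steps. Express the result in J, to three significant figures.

W_total ≈ -7680 J

Step 1 (isothermal): W = P₁V₁ ln(V₂/V₁) = (13736) ln(22.7/39.7) = -7678 J.
Step 2 (isochoric): W = 0 (constant volume).
W_total = -7678 + 0 = -7678 J.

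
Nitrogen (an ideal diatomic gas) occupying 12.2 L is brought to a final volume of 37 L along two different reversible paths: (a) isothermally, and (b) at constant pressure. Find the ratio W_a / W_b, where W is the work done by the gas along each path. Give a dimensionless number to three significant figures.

Path (a) isothermal: W = P₁V₁ ln(V₂/V₁) → W_a/(P₁V₁) = 1.109.
Path (b) isobaric: W = P₁(V₂ − V₁) → W_b/(P₁V₁) = 2.033.
W_a / W_b = 1.109 / 2.033 = 0.5458.

W_a / W_b ≈ 0.546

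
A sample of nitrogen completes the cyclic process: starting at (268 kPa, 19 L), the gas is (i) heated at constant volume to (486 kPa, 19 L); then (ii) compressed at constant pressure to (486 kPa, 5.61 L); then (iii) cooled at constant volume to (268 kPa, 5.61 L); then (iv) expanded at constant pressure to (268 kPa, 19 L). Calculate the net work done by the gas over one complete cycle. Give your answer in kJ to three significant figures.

W_net ≈ -2.92 kJ

Constant-volume legs do no work.
W(ii) = (486)(5.61 − 19) = -6508 J; W(iv) = (268)(19 − 5.61) = 3589 J.
W_net = -6508 + 3589 = -2919 J (the counter-clockwise enclosed area).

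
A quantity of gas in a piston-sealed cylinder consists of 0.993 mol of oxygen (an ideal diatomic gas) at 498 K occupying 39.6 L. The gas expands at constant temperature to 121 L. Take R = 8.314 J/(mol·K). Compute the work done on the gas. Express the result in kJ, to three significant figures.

Isothermal: W = nRT ln(V₂/V₁).
W = (0.993)(8.314)(498) × ln(121/39.6)
  = 4111 × 1.117
W_by_gas = 4592 J; work on gas = −W_by = -4592 J.

W ≈ -4.59 kJ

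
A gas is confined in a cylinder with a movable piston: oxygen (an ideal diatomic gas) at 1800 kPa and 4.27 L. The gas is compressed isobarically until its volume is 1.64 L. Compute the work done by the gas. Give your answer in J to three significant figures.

W ≈ -4730 J

Isobaric: W = P ΔV.
W = (1800 kPa)(1.64 − 4.27 L) = (1800)(-2.63) = -4734 J.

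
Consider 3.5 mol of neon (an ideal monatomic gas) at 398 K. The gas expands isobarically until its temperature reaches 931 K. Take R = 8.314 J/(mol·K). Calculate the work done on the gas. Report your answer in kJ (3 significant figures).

Isobaric: W = P ΔV = nR ΔT.
W = (3.5)(8.314)(931 − 398) = 15510 J.
Work on gas = −W_by = -15510 J.

W ≈ -15.5 kJ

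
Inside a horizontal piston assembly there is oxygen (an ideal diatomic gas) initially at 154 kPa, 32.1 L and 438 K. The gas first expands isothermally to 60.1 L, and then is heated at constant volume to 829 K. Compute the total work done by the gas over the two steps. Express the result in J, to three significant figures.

W_total ≈ 3100 J

Step 1 (isothermal): W = P₁V₁ ln(V₂/V₁) = (4943) ln(60.1/32.1) = 3100 J.
Step 2 (isochoric): W = 0 (constant volume).
W_total = 3100 + 0 = 3100 J.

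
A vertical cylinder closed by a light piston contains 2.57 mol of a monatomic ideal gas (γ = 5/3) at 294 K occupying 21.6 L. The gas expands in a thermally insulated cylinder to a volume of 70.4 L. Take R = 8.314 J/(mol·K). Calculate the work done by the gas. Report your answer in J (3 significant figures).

Adiabatic: TV^(γ−1) = const with γ = 5/3.
T₂ = T₁ (V₁/V₂)^(γ−1) = 294 × (21.6/70.4)^0.667 = 294 × 0.4549 = 133.7 K.
W_by = nCᵥ(T₁ − T₂) = (2.57)(12.47)(294 − 133.7) = 5136 J.

W ≈ 5140 J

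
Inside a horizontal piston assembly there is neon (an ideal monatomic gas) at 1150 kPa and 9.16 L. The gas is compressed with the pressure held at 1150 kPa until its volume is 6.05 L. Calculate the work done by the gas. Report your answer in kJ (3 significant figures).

Isobaric: W = P ΔV.
W = (1150 kPa)(6.05 − 9.16 L) = (1150)(-3.11) = -3577 J.

W ≈ -3.58 kJ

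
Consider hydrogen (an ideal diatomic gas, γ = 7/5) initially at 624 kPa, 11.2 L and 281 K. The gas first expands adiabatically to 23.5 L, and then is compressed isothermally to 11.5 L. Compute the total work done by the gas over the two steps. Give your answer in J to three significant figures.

W_total ≈ 769 J

Step 1 (adiabatic): W = (P₁V₁ − P₂V₂)/(γ−1) = (6989 − 5196)/0.4 = 4482 J.
After step 1: P = 221.1 kPa, V = 23.5 L, T = 208.9 K.
Step 2 (isothermal): W = P₁V₁ ln(V₂/V₁) = (5196) ln(11.5/23.5) = -3713 J.
W_total = 4482 − 3713 = 768.9 J.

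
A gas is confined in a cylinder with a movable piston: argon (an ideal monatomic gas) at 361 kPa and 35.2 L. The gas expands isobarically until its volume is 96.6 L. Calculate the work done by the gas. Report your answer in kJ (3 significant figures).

Isobaric: W = P ΔV.
W = (361 kPa)(96.6 − 35.2 L) = (361)(61.4) = 22165 J.

W ≈ 22.2 kJ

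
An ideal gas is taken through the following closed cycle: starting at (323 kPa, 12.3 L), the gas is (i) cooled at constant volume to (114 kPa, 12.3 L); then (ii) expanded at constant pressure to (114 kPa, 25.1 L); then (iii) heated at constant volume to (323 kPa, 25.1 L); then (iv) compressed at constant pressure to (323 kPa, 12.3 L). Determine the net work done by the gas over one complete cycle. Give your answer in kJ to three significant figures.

Constant-volume legs do no work.
W(ii) = (114)(25.1 − 12.3) = 1459 J; W(iv) = (323)(12.3 − 25.1) = -4134 J.
W_net = 1459 − 4134 = -2675 J (the counter-clockwise enclosed area).

W_net ≈ -2.68 kJ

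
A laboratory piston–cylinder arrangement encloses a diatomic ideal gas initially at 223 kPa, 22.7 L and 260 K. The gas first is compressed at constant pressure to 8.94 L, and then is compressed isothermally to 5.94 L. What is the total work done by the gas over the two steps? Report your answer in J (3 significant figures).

Step 1 (isobaric): W = PΔV = (223 kPa)(8.94 − 22.7 L) = -3068 J.
After step 1: P = 223 kPa, V = 8.94 L, T = 102.4 K.
Step 2 (isothermal): W = P₁V₁ ln(V₂/V₁) = (1994) ln(5.94/8.94) = -815 J.
W_total = -3068 − 815 = -3884 J.

W_total ≈ -3880 J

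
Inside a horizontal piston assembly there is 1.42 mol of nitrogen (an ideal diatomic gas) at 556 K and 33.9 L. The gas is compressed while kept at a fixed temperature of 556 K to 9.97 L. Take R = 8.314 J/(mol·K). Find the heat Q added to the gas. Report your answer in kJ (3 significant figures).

Q ≈ -8.03 kJ

Isothermal ⇒ ΔU = 0, so Q = W = nRT ln(V₂/V₁).
Q = (1.42)(8.314)(556) ln(9.97/33.9) = 6564 × -1.224 = -8033 J.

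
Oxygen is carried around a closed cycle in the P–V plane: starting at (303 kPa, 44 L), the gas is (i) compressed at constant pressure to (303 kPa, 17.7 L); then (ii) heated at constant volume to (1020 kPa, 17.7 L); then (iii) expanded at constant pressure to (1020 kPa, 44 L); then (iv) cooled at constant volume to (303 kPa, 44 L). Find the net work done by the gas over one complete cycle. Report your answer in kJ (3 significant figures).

Constant-volume legs do no work.
W(i) = (303)(17.7 − 44) = -7969 J; W(iii) = (1020)(44 − 17.7) = 26826 J.
W_net = -7969 + 26826 = 18857 J (the clockwise enclosed area).

W_net ≈ 18.9 kJ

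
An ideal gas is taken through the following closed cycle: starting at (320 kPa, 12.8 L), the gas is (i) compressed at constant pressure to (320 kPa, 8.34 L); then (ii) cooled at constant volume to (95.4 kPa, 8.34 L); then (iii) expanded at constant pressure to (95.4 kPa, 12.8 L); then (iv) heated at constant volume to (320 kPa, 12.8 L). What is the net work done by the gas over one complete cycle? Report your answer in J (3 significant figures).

W_net ≈ -1000 J

Constant-volume legs do no work.
W(i) = (320)(8.34 − 12.8) = -1427 J; W(iii) = (95.4)(12.8 − 8.34) = 425.5 J.
W_net = -1427 + 425.5 = -1002 J (the counter-clockwise enclosed area).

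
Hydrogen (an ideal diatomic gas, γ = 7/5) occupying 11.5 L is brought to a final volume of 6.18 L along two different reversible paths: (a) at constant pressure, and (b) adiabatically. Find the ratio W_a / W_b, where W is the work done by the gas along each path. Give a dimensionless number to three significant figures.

Path (a) isobaric: W = P₁(V₂ − V₁) → W_a/(P₁V₁) = -0.4626.
Path (b) adiabatic: W = P₁V₁(1 − (V₁/V₂)^(γ−1))/(γ−1) → W_b/(P₁V₁) = -0.705.
W_a / W_b = -0.4626 / -0.705 = 0.6562.

W_a / W_b ≈ 0.656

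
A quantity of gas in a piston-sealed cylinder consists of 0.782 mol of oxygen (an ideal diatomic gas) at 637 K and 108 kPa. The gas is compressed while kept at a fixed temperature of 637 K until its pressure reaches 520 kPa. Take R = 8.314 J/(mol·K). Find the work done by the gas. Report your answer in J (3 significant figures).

W ≈ -6510 J

Isothermal process: W = nRT ln(V₂/V₁) = nRT ln(P₁/P₂).
W = (0.782)(8.314)(637) × ln(108/520)
  = 4141 × ln(0.2077) = 4141 × -1.572
W_by_gas = -6509 J.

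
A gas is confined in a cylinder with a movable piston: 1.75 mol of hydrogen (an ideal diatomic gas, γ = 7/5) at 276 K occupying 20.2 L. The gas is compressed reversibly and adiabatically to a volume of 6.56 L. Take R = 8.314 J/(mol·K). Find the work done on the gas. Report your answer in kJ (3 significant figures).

Adiabatic: TV^(γ−1) = const with γ = 7/5.
T₂ = T₁ (V₁/V₂)^(γ−1) = 276 × (20.2/6.56)^0.4 = 276 × 1.568 = 432.8 K.
W_by = nCᵥ(T₁ − T₂) = (1.75)(20.79)(276 − 432.8) = -5703 J.
Work on gas = −W_by = 5703 J.

W ≈ 5.70 kJ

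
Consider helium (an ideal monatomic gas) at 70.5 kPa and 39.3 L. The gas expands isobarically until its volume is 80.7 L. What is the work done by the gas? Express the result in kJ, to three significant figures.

W ≈ 2.92 kJ

Isobaric: W = P ΔV.
W = (70.5 kPa)(80.7 − 39.3 L) = (70.5)(41.4) = 2919 J.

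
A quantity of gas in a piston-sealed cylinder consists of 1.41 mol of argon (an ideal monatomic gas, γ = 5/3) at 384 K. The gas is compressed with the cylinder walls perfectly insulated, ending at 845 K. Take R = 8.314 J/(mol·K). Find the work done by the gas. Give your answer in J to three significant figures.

Adiabatic ⇒ Q = 0, so W_by = −ΔU = nCᵥ(T₁ − T₂).
Cᵥ = 3R/2 = 12.47 J/(mol·K).
W = (1.41)(12.47)(384 − 845) = -8106 J.

W ≈ -8110 J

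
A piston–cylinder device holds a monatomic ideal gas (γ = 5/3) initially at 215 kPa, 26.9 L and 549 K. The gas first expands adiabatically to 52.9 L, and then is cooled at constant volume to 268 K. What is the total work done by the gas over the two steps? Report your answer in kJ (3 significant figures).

W_total ≈ 3.15 kJ

Step 1 (adiabatic): W = (P₁V₁ − P₂V₂)/(γ−1) = (5784 − 3685)/0.667 = 3148 J.
Step 2 (isochoric): W = 0 (constant volume).
W_total = 3148 + 0 = 3148 J.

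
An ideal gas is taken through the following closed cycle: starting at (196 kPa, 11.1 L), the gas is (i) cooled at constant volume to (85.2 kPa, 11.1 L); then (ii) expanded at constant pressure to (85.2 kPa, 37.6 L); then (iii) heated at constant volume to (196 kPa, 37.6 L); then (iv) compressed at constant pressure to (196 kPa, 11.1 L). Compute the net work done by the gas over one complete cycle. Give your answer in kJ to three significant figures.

W_net ≈ -2.94 kJ

Constant-volume legs do no work.
W(ii) = (85.2)(37.6 − 11.1) = 2258 J; W(iv) = (196)(11.1 − 37.6) = -5194 J.
W_net = 2258 − 5194 = -2936 J (the counter-clockwise enclosed area).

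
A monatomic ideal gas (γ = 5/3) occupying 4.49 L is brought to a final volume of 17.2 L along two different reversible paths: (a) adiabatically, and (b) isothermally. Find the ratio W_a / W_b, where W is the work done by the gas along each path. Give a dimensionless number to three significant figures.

W_a / W_b ≈ 0.661

Path (a) adiabatic: W = P₁V₁(1 − (V₁/V₂)^(γ−1))/(γ−1) → W_a/(P₁V₁) = 0.8873.
Path (b) isothermal: W = P₁V₁ ln(V₂/V₁) → W_b/(P₁V₁) = 1.343.
W_a / W_b = 0.8873 / 1.343 = 0.6607.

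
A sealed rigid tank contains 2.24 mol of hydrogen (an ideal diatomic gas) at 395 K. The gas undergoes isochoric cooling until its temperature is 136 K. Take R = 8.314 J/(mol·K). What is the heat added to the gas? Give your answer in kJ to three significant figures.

Q ≈ -12.1 kJ

Constant volume ⇒ W = 0, so Q = ΔU = nCᵥΔT with Cᵥ = 5R/2 = 20.79 J/(mol·K).
ΔU = (2.24)(20.79)(136 − 395) = -12059 J.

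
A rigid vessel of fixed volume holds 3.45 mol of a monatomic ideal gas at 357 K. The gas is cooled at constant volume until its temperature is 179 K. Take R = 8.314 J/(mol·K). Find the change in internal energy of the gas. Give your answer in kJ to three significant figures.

Constant volume ⇒ W = 0, so Q = ΔU = nCᵥΔT with Cᵥ = 3R/2 = 12.47 J/(mol·K).
ΔU = (3.45)(12.47)(179 − 357) = -7658 J.

ΔU ≈ -7.66 kJ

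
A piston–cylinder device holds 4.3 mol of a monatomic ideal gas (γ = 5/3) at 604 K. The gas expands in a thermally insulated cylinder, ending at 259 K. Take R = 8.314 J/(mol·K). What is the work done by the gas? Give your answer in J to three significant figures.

Adiabatic ⇒ Q = 0, so W_by = −ΔU = nCᵥ(T₁ − T₂).
Cᵥ = 3R/2 = 12.47 J/(mol·K).
W = (4.3)(12.47)(604 − 259) = 18501 J.

W ≈ 18500 J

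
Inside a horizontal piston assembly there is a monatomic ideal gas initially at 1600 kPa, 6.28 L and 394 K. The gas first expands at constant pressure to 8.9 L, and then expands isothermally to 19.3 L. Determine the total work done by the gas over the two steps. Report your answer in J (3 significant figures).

W_total ≈ 15200 J

Step 1 (isobaric): W = PΔV = (1600 kPa)(8.9 − 6.28 L) = 4192 J.
After step 1: P = 1600 kPa, V = 8.9 L, T = 558.4 K.
Step 2 (isothermal): W = P₁V₁ ln(V₂/V₁) = (14240) ln(19.3/8.9) = 11023 J.
W_total = 4192 + 11023 = 15215 J.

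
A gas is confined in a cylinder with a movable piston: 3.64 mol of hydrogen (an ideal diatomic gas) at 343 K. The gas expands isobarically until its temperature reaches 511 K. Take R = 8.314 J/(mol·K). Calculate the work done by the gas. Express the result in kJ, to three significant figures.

Isobaric: W = P ΔV = nR ΔT.
W = (3.64)(8.314)(511 − 343) = 5084 J.

W ≈ 5.08 kJ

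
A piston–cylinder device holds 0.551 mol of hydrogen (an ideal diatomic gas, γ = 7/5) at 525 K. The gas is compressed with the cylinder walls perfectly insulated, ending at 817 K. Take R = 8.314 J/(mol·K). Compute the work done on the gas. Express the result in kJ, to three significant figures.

Adiabatic ⇒ Q = 0, so W_by = −ΔU = nCᵥ(T₁ − T₂).
Cᵥ = 5R/2 = 20.79 J/(mol·K).
W = (0.551)(20.79)(525 − 817) = -3344 J.
Work on gas = −W_by = 3344 J.

W ≈ 3.34 kJ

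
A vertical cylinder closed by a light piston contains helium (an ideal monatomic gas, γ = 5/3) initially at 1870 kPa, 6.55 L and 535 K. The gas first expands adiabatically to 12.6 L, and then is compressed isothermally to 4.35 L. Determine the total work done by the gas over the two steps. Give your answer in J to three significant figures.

Step 1 (adiabatic): W = (P₁V₁ − P₂V₂)/(γ−1) = (12248 − 7919)/0.667 = 6494 J.
After step 1: P = 628.5 kPa, V = 12.6 L, T = 345.9 K.
Step 2 (isothermal): W = P₁V₁ ln(V₂/V₁) = (7919) ln(4.35/12.6) = -8422 J.
W_total = 6494 − 8422 = -1927 J.

W_total ≈ -1930 J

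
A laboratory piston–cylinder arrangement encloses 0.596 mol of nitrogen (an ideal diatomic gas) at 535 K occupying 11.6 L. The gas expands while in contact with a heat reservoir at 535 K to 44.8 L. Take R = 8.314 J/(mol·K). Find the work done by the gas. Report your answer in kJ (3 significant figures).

W ≈ 3.58 kJ

Isothermal: W = nRT ln(V₂/V₁).
W = (0.596)(8.314)(535) × ln(44.8/11.6)
  = 2651 × 1.351
W_by_gas = 3582 J.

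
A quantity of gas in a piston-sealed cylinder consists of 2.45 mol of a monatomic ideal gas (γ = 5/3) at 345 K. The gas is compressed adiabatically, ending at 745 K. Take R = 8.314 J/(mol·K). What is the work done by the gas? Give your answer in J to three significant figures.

W ≈ -12200 J

Adiabatic ⇒ Q = 0, so W_by = −ΔU = nCᵥ(T₁ − T₂).
Cᵥ = 3R/2 = 12.47 J/(mol·K).
W = (2.45)(12.47)(345 − 745) = -12222 J.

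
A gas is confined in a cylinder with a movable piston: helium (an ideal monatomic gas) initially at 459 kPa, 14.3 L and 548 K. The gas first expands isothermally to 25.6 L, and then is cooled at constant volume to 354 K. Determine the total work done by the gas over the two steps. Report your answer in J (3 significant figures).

W_total ≈ 3820 J

Step 1 (isothermal): W = P₁V₁ ln(V₂/V₁) = (6564) ln(25.6/14.3) = 3822 J.
Step 2 (isochoric): W = 0 (constant volume).
W_total = 3822 + 0 = 3822 J.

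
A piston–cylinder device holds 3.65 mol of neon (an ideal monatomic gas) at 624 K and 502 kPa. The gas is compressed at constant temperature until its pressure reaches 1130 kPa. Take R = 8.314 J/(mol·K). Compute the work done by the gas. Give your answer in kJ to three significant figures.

Isothermal process: W = nRT ln(V₂/V₁) = nRT ln(P₁/P₂).
W = (3.65)(8.314)(624) × ln(502/1130)
  = 18936 × ln(0.4442) = 18936 × -0.8114
W_by_gas = -15364 J.

W ≈ -15.4 kJ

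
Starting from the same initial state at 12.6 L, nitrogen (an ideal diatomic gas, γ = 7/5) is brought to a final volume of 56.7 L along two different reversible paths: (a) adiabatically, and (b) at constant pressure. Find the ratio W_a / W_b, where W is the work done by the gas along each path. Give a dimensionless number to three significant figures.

Path (a) adiabatic: W = P₁V₁(1 − (V₁/V₂)^(γ−1))/(γ−1) → W_a/(P₁V₁) = 1.13.
Path (b) isobaric: W = P₁(V₂ − V₁) → W_b/(P₁V₁) = 3.5.
W_a / W_b = 1.13 / 3.5 = 0.3229.

W_a / W_b ≈ 0.323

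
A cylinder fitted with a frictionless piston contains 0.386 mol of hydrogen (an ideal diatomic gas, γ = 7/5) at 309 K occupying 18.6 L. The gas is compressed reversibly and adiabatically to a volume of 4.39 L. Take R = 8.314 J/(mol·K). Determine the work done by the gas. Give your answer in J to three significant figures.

Adiabatic: TV^(γ−1) = const with γ = 7/5.
T₂ = T₁ (V₁/V₂)^(γ−1) = 309 × (18.6/4.39)^0.4 = 309 × 1.782 = 550.5 K.
W_by = nCᵥ(T₁ − T₂) = (0.386)(20.79)(309 − 550.5) = -1938 J.

W ≈ -1940 J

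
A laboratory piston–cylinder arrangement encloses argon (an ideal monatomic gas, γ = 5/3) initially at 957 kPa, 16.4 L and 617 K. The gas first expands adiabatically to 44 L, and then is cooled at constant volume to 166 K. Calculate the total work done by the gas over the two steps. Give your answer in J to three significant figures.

Step 1 (adiabatic): W = (P₁V₁ − P₂V₂)/(γ−1) = (15695 − 8129)/0.667 = 11349 J.
Step 2 (isochoric): W = 0 (constant volume).
W_total = 11349 + 0 = 11349 J.

W_total ≈ 11300 J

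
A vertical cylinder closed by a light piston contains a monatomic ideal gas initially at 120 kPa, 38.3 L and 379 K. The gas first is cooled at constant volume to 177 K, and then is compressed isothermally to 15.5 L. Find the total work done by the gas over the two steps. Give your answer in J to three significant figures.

Step 1 (isochoric): W = 0 (constant volume).
After step 1: P = 56.04 kPa (V unchanged).
Step 2 (isothermal): W = P₁V₁ ln(V₂/V₁) = (2146) ln(15.5/38.3) = -1942 J.
W_total = 0 − 1942 = -1942 J.

W_total ≈ -1940 J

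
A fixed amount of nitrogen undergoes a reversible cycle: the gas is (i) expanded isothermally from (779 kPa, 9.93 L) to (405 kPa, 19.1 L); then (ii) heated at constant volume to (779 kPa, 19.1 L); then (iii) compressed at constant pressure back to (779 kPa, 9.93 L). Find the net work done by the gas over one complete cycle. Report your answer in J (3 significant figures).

Leg (i): W = PᵢVᵢ ln(V_f/Vᵢ) = (7735) ln(19.1/9.93) = 5060 J.
Leg (ii): W = 0.
Leg (iii): W = PΔV = (779)(9.93 − 19.1) = -7143 J.
W_net = 5060 − 7143 = -2083 J.

W_net ≈ -2080 J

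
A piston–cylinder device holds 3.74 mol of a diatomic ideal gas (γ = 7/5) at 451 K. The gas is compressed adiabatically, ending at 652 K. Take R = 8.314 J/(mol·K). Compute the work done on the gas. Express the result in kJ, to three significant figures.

W ≈ 15.6 kJ

Adiabatic ⇒ Q = 0, so W_by = −ΔU = nCᵥ(T₁ − T₂).
Cᵥ = 5R/2 = 20.79 J/(mol·K).
W = (3.74)(20.79)(451 − 652) = -15625 J.
Work on gas = −W_by = 15625 J.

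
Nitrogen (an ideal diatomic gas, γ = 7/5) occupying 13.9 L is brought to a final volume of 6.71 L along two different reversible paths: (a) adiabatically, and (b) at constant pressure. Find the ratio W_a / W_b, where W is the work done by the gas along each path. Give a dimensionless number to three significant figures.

W_a / W_b ≈ 1.63

Path (a) adiabatic: W = P₁V₁(1 − (V₁/V₂)^(γ−1))/(γ−1) → W_a/(P₁V₁) = -0.8455.
Path (b) isobaric: W = P₁(V₂ − V₁) → W_b/(P₁V₁) = -0.5173.
W_a / W_b = -0.8455 / -0.5173 = 1.634.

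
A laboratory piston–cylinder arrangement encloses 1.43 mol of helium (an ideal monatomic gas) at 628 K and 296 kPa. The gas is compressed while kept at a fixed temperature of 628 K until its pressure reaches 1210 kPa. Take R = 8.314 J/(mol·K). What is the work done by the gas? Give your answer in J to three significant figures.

W ≈ -10500 J

Isothermal process: W = nRT ln(V₂/V₁) = nRT ln(P₁/P₂).
W = (1.43)(8.314)(628) × ln(296/1210)
  = 7466 × ln(0.2446) = 7466 × -1.408
W_by_gas = -10513 J.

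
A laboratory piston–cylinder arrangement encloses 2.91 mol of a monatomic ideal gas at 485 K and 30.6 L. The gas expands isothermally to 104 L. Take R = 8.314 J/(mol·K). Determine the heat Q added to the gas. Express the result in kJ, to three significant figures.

Q ≈ 14.4 kJ

Isothermal ⇒ ΔU = 0, so Q = W = nRT ln(V₂/V₁).
Q = (2.91)(8.314)(485) ln(104/30.6) = 11734 × 1.223 = 14355 J.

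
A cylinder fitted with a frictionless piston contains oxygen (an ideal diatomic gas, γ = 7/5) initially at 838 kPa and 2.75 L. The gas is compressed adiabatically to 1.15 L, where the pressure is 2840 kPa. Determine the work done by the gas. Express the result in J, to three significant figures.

W ≈ -2400 J

Adiabatic: W = (P₁V₁ − P₂V₂)/(γ − 1) with γ = 7/5.
P₁V₁ = 2304 J, P₂V₂ = 3266 J.
W = (2304 − 3266) / 0.4 = -2404 J.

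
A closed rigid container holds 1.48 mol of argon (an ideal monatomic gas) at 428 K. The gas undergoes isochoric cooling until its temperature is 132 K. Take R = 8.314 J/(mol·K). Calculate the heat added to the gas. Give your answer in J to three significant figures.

Q ≈ -5460 J

Constant volume ⇒ W = 0, so Q = ΔU = nCᵥΔT with Cᵥ = 3R/2 = 12.47 J/(mol·K).
ΔU = (1.48)(12.47)(132 − 428) = -5463 J.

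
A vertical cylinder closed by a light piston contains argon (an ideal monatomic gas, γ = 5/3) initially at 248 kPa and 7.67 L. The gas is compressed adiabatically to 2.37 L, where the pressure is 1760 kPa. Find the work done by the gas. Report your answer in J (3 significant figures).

W ≈ -3400 J

Adiabatic: W = (P₁V₁ − P₂V₂)/(γ − 1) with γ = 5/3.
P₁V₁ = 1902 J, P₂V₂ = 4171 J.
W = (1902 − 4171) / 0.6667 = -3404 J.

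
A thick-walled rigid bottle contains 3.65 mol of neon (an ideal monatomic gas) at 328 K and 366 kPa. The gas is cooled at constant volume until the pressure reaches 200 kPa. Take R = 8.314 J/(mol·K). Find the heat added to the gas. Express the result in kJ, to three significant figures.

Q ≈ -6.77 kJ

Constant volume ⇒ W = 0, so Q = ΔU = nCᵥΔT with Cᵥ = 3R/2 = 12.47 J/(mol·K).
At constant V, T₂/T₁ = P₂/P₁ ⇒ ΔT = T₁(P₂/P₁ − 1) = 328·(200/366 − 1) = -148.8 K.
ΔU = (3.65)(12.47)(-148.8) = -6772 J.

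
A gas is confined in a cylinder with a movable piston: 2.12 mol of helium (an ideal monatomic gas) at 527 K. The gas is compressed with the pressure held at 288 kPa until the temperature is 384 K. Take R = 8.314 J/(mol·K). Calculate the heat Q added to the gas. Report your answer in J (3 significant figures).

Isobaric: W = nRΔT = (2.12)(8.314)(-143) = -2520 J.
ΔU = nCᵥΔT with Cᵥ = 3R/2: ΔU = (2.12)(12.47)(-143) = -3781 J.
Q = ΔU + W = -3781 − 2520 = -6301 J.

Q ≈ -6300 J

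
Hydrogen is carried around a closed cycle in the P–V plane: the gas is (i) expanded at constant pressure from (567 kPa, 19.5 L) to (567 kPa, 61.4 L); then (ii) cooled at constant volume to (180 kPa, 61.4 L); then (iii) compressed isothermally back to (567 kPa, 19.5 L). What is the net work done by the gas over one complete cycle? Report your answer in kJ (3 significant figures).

W_net ≈ 11.1 kJ

Leg (i): W = PΔV = (567)(61.4 − 19.5) = 23757 J.
Leg (ii): W = 0.
Leg (iii): W = PᵢVᵢ ln(V_f/Vᵢ) = (11052) ln(19.5/61.4) = -12677 J.
W_net = 23757 − 12677 = 11081 J.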